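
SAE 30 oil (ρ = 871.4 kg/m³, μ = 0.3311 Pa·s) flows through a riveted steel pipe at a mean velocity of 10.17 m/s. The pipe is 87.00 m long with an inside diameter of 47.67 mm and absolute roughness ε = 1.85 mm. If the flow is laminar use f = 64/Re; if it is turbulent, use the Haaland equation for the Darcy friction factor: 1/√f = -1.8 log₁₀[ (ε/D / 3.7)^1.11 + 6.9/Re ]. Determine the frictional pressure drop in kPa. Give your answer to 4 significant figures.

Reynolds number Re = ρVD/μ = 871.4 · 10.17 · 0.04767 / 0.331 = 1276.
Re < 2300 → laminar flow, so f = 64/Re = 64/1276 = 0.05016 (the turbulent correlation is not needed).
Darcy-Weisbach: ΔP = f(L/D)(ρV²/2) = 0.05016·(87/0.04767)·(871.4·10.17²/2) = 0.05016·1825·4.506e+04 = 4.125e+06 Pa.
ΔP = 4.125e+06 Pa = 4125 kPa.

ΔP ≈ 4125 kPa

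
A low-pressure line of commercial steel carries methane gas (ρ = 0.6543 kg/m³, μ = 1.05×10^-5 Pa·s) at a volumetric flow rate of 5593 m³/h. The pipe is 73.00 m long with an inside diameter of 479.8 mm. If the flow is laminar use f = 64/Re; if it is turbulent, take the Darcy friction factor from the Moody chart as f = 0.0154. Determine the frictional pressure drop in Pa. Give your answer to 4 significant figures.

Q = 5593 m³/h = 5593/3600 = 1.554 m³/s.
Cross-sectional area A = πD²/4 = π(0.4798)²/4 = 0.1808 m²; mean velocity V = Q/A = 1.554/0.1808 = 8.593 m/s.
Reynolds number Re = ρVD/μ = 0.6543 · 8.593 · 0.4798 / 1.05e-05 = 2.569e+05.
Re > 4000 → turbulent; use the Moody-chart value f = 0.0154.
Darcy-Weisbach: ΔP = f(L/D)(ρV²/2) = 0.0154·(73/0.4798)·(0.6543·8.593²/2) = 0.0154·152.1·24.16 = 56.6 Pa.

ΔP ≈ 56.60 Pa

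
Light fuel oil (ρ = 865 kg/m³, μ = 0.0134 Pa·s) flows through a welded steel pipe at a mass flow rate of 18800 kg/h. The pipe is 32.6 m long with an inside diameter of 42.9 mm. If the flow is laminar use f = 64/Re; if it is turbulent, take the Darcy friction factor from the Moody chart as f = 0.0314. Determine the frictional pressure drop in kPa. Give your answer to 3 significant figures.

ṁ = 18800 kg/h = 18800/3600 = 5.222 kg/s.
A = πD²/4 = π(0.0429)²/4 = 0.001445 m²; mean velocity V = ṁ/(ρA) = 5.222/(865 · 0.001445) = 4.177 m/s.
Reynolds number Re = ρVD/μ = 865 · 4.177 · 0.0429 / 0.0134 = 1.157e+04.
Re > 4000 → turbulent; use the Moody-chart value f = 0.0314.
Darcy-Weisbach: ΔP = f(L/D)(ρV²/2) = 0.0314·(32.6/0.0429)·(865·4.177²/2) = 0.0314·759.9·7545 = 1.8e+05 Pa.
ΔP = 1.8e+05 Pa = 180 kPa.

ΔP ≈ 180 kPa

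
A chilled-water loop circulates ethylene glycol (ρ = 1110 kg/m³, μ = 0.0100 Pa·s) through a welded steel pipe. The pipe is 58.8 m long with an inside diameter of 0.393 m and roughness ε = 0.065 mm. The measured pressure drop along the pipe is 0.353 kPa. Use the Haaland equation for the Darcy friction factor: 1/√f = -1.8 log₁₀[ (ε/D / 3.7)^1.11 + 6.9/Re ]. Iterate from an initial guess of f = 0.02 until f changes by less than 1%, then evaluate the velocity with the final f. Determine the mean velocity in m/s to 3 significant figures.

V ≈ 0.397 m/s

Rearranging Darcy-Weisbach: V = √(2·ΔP·D/(f·L·ρ)). With ε/D = 6.5e-05/0.393 = 0.000165, iterate starting from f = 0.02:
  f = 0.02 → V = √(2·353·0.393/(0.02·58.8·1110)) = 0.461 m/s; Re = ρVD/μ = 2.011e+04; f → 0.02599
  f = 0.02599 → V = 0.4044 m/s; Re = 1.764e+04; f → 0.02683
  f = 0.02683 → V = 0.398 m/s; Re = 1.736e+04; f → 0.02694
Converged (Δf/f < 1%). With the final f = 0.02694: V = √(2·353·0.393/(0.02694·58.8·1110)) = 0.3972 m/s.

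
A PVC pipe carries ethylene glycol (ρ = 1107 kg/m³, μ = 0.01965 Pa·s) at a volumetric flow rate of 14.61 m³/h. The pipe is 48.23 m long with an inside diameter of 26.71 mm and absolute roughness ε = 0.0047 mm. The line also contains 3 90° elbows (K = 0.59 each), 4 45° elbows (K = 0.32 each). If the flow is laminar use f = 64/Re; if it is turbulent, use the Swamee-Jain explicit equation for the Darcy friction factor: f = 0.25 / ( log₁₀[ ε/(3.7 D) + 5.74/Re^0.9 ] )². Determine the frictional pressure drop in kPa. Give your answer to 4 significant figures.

Q = 14.61 m³/h = 14.61/3600 = 0.004058 m³/s.
Cross-sectional area A = πD²/4 = π(0.02671)²/4 = 0.0005603 m²; mean velocity V = Q/A = 0.004058/0.0005603 = 7.243 m/s.
Reynolds number Re = ρVD/μ = 1107 · 7.243 · 0.02671 / 0.0197 = 1.09e+04.
Re > 4000 → turbulent. Relative roughness ε/D = 4.7e-06/0.02671 = 0.000176. Swamee-Jain: f = 0.25/(log₁₀[0.000176/3.7 + 5.74/1.09e+04^0.9])² = 0.25/(log₁₀[4.76e-05 + 0.00133])² = 0.25/(-2.86)² = 0.03057.
Total minor-loss coefficient ΣK = 3·0.59 + 4·0.32 = 3.05.
ΔP = [f·L/D + ΣK]·(ρV²/2) = [0.03057·48.23/0.02671 + 3.05]·(1107·7.243²/2) = [55.21 + 3.05]·2.904e+04 = 1.692e+06 Pa.
ΔP = 1.692e+06 Pa = 1692 kPa.

ΔP ≈ 1692 kPa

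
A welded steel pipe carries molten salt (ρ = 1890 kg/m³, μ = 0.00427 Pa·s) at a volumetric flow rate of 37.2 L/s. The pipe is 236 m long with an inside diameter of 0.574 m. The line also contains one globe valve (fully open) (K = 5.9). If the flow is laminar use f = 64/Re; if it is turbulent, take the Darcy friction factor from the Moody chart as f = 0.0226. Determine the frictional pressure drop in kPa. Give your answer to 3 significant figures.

ΔP ≈ 0.297 kPa

Q = 37.2 L/s = 37.2/1000 = 0.0372 m³/s.
Cross-sectional area A = πD²/4 = π(0.574)²/4 = 0.2588 m²; mean velocity V = Q/A = 0.0372/0.2588 = 0.1438 m/s.
Reynolds number Re = ρVD/μ = 1890 · 0.1438 · 0.574 / 0.00427 = 3.652e+04.
Re > 4000 → turbulent; use the Moody-chart value f = 0.0226.
Total minor-loss coefficient ΣK = 1·5.9 = 5.9.
ΔP = [f·L/D + ΣK]·(ρV²/2) = [0.0226·236/0.574 + 5.9]·(1890·0.1438²/2) = [9.292 + 5.9]·19.53 = 296.7 Pa.
ΔP = 296.7 Pa = 0.297 kPa.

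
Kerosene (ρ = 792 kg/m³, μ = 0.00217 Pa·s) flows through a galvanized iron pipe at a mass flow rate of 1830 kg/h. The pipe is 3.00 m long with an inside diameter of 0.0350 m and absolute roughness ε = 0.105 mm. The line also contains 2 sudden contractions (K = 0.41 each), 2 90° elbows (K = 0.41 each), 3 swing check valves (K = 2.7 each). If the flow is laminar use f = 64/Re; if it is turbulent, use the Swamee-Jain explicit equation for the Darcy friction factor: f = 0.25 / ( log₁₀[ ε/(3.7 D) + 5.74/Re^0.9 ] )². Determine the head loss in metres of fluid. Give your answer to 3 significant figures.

h_f ≈ 0.292 m

ṁ = 1830 kg/h = 1830/3600 = 0.5083 kg/s.
A = πD²/4 = π(0.035)²/4 = 0.0009621 m²; mean velocity V = ṁ/(ρA) = 0.5083/(792 · 0.0009621) = 0.6671 m/s.
Reynolds number Re = ρVD/μ = 792 · 0.6671 · 0.035 / 0.00217 = 8522.
Re > 4000 → turbulent. Relative roughness ε/D = 0.000105/0.035 = 0.003. Swamee-Jain: f = 0.25/(log₁₀[0.003/3.7 + 5.74/8522^0.9])² = 0.25/(log₁₀[0.000811 + 0.00167])² = 0.25/(-2.606)² = 0.0368.
Total minor-loss coefficient ΣK = 2·0.41 + 2·0.41 + 3·2.7 = 9.74.
ΔP = [f·L/D + ΣK]·(ρV²/2) = [0.0368·3/0.035 + 9.74]·(792·0.6671²/2) = [3.155 + 9.74]·176.2 = 2272 Pa.
Head loss h_f = ΔP/(ρg) = 2272/(792·9.81) = 0.292 m.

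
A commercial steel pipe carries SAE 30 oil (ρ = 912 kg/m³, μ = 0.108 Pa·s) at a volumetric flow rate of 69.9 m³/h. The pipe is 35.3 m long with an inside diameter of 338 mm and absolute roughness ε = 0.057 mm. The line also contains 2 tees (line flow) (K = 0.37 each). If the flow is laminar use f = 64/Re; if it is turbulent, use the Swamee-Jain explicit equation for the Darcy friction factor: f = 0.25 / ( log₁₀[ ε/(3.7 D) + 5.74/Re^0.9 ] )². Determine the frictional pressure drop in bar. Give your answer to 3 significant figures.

Q = 69.9 m³/h = 69.9/3600 = 0.01942 m³/s.
Cross-sectional area A = πD²/4 = π(0.338)²/4 = 0.08973 m²; mean velocity V = Q/A = 0.01942/0.08973 = 0.2164 m/s.
Reynolds number Re = ρVD/μ = 912 · 0.2164 · 0.338 / 0.108 = 617.6.
Re < 2300 → laminar flow, so f = 64/Re = 64/617.6 = 0.1036 (the turbulent correlation is not needed).
Total minor-loss coefficient ΣK = 2·0.37 = 0.74.
ΔP = [f·L/D + ΣK]·(ρV²/2) = [0.1036·35.3/0.338 + 0.74]·(912·0.2164²/2) = [10.82 + 0.74]·21.35 = 246.9 Pa.
ΔP = 246.9 Pa = 0.00247 bar.

ΔP ≈ 0.00247 bar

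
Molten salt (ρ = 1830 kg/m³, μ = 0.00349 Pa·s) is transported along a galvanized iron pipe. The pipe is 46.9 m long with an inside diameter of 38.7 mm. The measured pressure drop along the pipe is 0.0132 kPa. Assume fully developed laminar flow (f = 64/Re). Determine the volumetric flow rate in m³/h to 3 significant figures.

For laminar flow, f = 64/Re with Re = ρVD/μ, so Darcy-Weisbach reduces to ΔP = 32μLV/D². Solving for V: V = ΔP·D²/(32μL) = 13.2·(0.0387)²/(32·0.00349·46.9) = 0.003774 m/s.
Check: Re = ρVD/μ = 1830·0.003774·0.0387/0.00349 = 76.59 < 2300, so the laminar assumption holds.
Q = V·A = 0.003774·(π/4·0.0387²) = 4.44e-06 m³/s = 0.0160 m³/h.

Q ≈ 0.0160 m³/h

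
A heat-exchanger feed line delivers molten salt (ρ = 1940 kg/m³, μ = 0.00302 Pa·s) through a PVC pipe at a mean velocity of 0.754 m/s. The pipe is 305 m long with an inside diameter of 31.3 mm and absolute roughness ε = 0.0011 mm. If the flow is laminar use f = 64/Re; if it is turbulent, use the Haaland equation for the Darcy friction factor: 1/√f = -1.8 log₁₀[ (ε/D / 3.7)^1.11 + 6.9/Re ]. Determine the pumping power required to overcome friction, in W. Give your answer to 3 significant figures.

Reynolds number Re = ρVD/μ = 1940 · 0.754 · 0.0313 / 0.00302 = 1.516e+04.
Re > 4000 → turbulent. Relative roughness ε/D = 1.1e-06/0.0313 = 3.51e-05. Haaland: 1/√f = -1.8 log₁₀[(3.51e-05/3.7)^1.11 + 6.9/1.516e+04] = -1.8 log₁₀[2.66e-06 + 0.000455] = 6.011, so f = 0.02768.
Darcy-Weisbach: ΔP = f(L/D)(ρV²/2) = 0.02768·(305/0.0313)·(1940·0.754²/2) = 0.02768·9744·551.5 = 1.487e+05 Pa.
Q = V·A = 0.754·0.0007694 = 0.0005802 m³/s.
Pumping power P = QΔP = 0.0005802·1.487e+05 = 86.29 W = 86.3 W.

P ≈ 86.3 W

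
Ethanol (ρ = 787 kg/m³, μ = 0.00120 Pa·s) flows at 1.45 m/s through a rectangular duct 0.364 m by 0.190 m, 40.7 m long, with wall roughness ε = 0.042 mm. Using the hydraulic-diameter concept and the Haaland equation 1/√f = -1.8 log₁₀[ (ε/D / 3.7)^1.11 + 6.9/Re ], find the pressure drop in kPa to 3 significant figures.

Hydraulic diameter D_h = 4A/P = 4·(0.364·0.19)/(2·(0.364+0.19)) = 0.2766/1.108 = 0.2497 m.
Re = ρVD_h/μ = 787·1.45·0.2497/0.0012 = 2.374e+05.
ε/D_h = 4.2e-05/0.2497 = 0.000168; Haaland gives 1/√f = -1.8 log₁₀[1.51e-05+2.91e-05] = 7.838, so f = 0.01628.
ΔP = f(L/D_h)(ρV²/2) = 0.01628·40.7/0.2497·827.3 = 2195 Pa.
ΔP = 2.20 kPa.

ΔP ≈ 2.20 kPa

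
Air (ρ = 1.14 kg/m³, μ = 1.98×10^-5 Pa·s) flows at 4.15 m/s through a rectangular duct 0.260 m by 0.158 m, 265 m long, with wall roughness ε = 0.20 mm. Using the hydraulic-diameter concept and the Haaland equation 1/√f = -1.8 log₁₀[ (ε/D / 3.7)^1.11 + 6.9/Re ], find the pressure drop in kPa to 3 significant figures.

ΔP ≈ 0.317 kPa

Hydraulic diameter D_h = 4A/P = 4·(0.26·0.158)/(2·(0.26+0.158)) = 0.1643/0.836 = 0.1966 m.
Re = ρVD_h/μ = 1.14·4.15·0.1966/1.98e-05 = 4.696e+04.
ε/D_h = 0.0002/0.1966 = 0.00102; Haaland gives 1/√f = -1.8 log₁₀[0.000112+0.000147] = 6.458, so f = 0.02398.
ΔP = f(L/D_h)(ρV²/2) = 0.02398·265/0.1966·9.817 = 317.4 Pa.
ΔP = 0.317 kPa.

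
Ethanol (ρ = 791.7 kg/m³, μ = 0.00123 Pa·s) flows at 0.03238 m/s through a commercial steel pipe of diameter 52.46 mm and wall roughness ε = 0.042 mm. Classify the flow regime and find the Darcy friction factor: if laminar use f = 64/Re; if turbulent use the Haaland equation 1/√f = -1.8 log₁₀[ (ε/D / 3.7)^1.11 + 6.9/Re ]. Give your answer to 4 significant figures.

f ≈ 0.05854

Re = ρVD/μ = 791.7·0.03238·0.05246/0.00123 = 1093.
Re < 2300 → laminar, so f = 64/Re = 0.05854 (roughness is irrelevant in laminar flow).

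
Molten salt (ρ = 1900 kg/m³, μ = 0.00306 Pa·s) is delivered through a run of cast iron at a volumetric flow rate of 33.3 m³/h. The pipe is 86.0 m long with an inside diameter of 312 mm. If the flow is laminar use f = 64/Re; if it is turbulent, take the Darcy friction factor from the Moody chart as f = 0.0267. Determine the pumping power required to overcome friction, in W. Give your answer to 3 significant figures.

P ≈ 0.947 W

Q = 33.3 m³/h = 33.3/3600 = 0.00925 m³/s.
Cross-sectional area A = πD²/4 = π(0.312)²/4 = 0.07645 m²; mean velocity V = Q/A = 0.00925/0.07645 = 0.121 m/s.
Reynolds number Re = ρVD/μ = 1900 · 0.121 · 0.312 / 0.00306 = 2.344e+04.
Re > 4000 → turbulent; use the Moody-chart value f = 0.0267.
Darcy-Weisbach: ΔP = f(L/D)(ρV²/2) = 0.0267·(86/0.312)·(1900·0.121²/2) = 0.0267·275.6·13.91 = 102.3 Pa.
Pumping power P = QΔP = 0.00925·102.3 = 0.9467 W = 0.947 W.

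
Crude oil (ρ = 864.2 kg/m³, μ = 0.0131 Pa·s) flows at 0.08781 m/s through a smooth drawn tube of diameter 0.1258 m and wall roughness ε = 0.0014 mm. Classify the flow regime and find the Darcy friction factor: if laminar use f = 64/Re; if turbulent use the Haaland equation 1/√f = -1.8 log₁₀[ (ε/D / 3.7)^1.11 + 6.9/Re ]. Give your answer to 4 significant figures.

f ≈ 0.08782

Re = ρVD/μ = 864.2·0.08781·0.1258/0.0131 = 728.7.
Re < 2300 → laminar, so f = 64/Re = 0.08782 (roughness is irrelevant in laminar flow).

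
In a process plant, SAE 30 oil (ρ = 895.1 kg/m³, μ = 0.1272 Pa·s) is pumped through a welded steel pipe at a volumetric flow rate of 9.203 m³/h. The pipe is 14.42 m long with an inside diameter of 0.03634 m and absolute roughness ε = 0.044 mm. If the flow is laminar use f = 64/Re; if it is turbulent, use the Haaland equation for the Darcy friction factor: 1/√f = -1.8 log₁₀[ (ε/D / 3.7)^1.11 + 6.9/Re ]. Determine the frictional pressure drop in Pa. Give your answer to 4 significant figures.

ΔP ≈ 109500 Pa

Q = 9.203 m³/h = 9.203/3600 = 0.002556 m³/s.
Cross-sectional area A = πD²/4 = π(0.03634)²/4 = 0.001037 m²; mean velocity V = Q/A = 0.002556/0.001037 = 2.465 m/s.
Reynolds number Re = ρVD/μ = 895.1 · 2.465 · 0.03634 / 0.127 = 630.3.
Re < 2300 → laminar flow, so f = 64/Re = 64/630.3 = 0.1015 (the turbulent correlation is not needed).
Darcy-Weisbach: ΔP = f(L/D)(ρV²/2) = 0.1015·(14.42/0.03634)·(895.1·2.465²/2) = 0.1015·396.8·2719 = 1.095e+05 Pa.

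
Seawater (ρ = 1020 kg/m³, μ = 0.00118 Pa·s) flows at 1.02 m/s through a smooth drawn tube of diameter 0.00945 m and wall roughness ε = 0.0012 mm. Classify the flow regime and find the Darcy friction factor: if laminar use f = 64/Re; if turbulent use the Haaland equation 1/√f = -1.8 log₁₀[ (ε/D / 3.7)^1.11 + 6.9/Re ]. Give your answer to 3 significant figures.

Re = ρVD/μ = 1020·1.02·0.00945/0.00118 = 8332.
Re > 4000 → turbulent. ε/D = 1.2e-06/0.00945 = 0.000127; Haaland: 1/√f = -1.8 log₁₀[1.11e-05 + 0.000828] = 5.537, so f = 0.03262.

f ≈ 0.0326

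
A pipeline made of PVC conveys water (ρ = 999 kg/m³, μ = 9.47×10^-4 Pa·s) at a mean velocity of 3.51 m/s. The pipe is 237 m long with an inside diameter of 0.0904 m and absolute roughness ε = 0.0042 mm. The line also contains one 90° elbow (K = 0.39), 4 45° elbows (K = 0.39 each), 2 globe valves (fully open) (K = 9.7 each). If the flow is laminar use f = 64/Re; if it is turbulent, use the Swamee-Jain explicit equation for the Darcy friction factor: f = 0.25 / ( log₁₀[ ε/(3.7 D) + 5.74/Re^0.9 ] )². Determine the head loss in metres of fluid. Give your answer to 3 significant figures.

Reynolds number Re = ρVD/μ = 999 · 3.51 · 0.0904 / 0.000947 = 3.347e+05.
Re > 4000 → turbulent. Relative roughness ε/D = 4.2e-06/0.0904 = 4.65e-05. Swamee-Jain: f = 0.25/(log₁₀[4.65e-05/3.7 + 5.74/3.347e+05^0.9])² = 0.25/(log₁₀[1.26e-05 + 6.12e-05])² = 0.25/(-4.132)² = 0.01464.
Total minor-loss coefficient ΣK = 1·0.39 + 4·0.39 + 2·9.7 = 21.3.
ΔP = [f·L/D + ΣK]·(ρV²/2) = [0.01464·237/0.0904 + 21.3]·(999·3.51²/2) = [38.38 + 21.3]·6154 = 3.676e+05 Pa.
Head loss h_f = ΔP/(ρg) = 3.676e+05/(999·9.81) = 37.5 m.

h_f ≈ 37.5 m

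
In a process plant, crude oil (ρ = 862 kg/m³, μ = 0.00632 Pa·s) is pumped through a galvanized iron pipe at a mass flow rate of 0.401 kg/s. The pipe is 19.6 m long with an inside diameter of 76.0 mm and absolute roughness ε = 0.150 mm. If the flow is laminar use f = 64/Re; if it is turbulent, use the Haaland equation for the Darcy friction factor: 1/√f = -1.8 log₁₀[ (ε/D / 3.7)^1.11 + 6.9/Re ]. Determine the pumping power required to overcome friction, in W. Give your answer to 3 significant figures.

A = πD²/4 = π(0.076)²/4 = 0.004536 m²; mean velocity V = ṁ/(ρA) = 0.401/(862 · 0.004536) = 0.1025 m/s.
Reynolds number Re = ρVD/μ = 862 · 0.1025 · 0.076 / 0.00632 = 1063.
Re < 2300 → laminar flow, so f = 64/Re = 64/1063 = 0.06021 (the turbulent correlation is not needed).
Darcy-Weisbach: ΔP = f(L/D)(ρV²/2) = 0.06021·(19.6/0.076)·(862·0.1025²/2) = 0.06021·257.9·4.532 = 70.37 Pa.
Q = ṁ/ρ = 0.401/862 = 0.0004652 m³/s.
Pumping power P = QΔP = 0.0004652·70.37 = 0.03274 W = 0.0327 W.

P ≈ 0.0327 W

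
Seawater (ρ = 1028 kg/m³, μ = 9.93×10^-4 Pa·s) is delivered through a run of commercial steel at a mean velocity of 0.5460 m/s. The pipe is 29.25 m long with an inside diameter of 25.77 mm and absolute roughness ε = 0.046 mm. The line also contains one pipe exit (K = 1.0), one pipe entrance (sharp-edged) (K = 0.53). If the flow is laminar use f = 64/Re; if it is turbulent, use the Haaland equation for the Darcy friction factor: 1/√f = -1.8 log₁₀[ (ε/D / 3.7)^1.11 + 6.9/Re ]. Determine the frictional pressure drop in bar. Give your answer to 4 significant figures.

Reynolds number Re = ρVD/μ = 1028 · 0.546 · 0.02577 / 0.000993 = 1.457e+04.
Re > 4000 → turbulent. Relative roughness ε/D = 4.6e-05/0.02577 = 0.00179. Haaland: 1/√f = -1.8 log₁₀[(0.00179/3.7)^1.11 + 6.9/1.457e+04] = -1.8 log₁₀[0.000208 + 0.000474] = 5.699, so f = 0.03079.
Total minor-loss coefficient ΣK = 1·1 + 1·0.53 = 1.53.
ΔP = [f·L/D + ΣK]·(ρV²/2) = [0.03079·29.25/0.02577 + 1.53]·(1028·0.546²/2) = [34.94 + 1.53]·153.2 = 5589 Pa.
ΔP = 5589 Pa = 0.05589 bar.

ΔP ≈ 0.05589 bar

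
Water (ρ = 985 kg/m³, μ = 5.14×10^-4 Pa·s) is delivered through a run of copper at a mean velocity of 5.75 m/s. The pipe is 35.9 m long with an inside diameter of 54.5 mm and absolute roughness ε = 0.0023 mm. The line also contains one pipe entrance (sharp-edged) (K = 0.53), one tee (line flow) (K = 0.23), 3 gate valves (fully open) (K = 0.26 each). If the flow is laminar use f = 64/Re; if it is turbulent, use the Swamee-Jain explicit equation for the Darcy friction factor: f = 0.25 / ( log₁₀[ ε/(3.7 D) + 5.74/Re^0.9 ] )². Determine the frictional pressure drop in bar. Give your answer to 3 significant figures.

Reynolds number Re = ρVD/μ = 985 · 5.75 · 0.0545 / 0.000514 = 6.005e+05.
Re > 4000 → turbulent. Relative roughness ε/D = 2.3e-06/0.0545 = 4.22e-05. Swamee-Jain: f = 0.25/(log₁₀[4.22e-05/3.7 + 5.74/6.005e+05^0.9])² = 0.25/(log₁₀[1.14e-05 + 3.62e-05])² = 0.25/(-4.323)² = 0.01338.
Total minor-loss coefficient ΣK = 1·0.53 + 1·0.23 + 3·0.26 = 1.54.
ΔP = [f·L/D + ΣK]·(ρV²/2) = [0.01338·35.9/0.0545 + 1.54]·(985·5.75²/2) = [8.813 + 1.54]·1.628e+04 = 1.686e+05 Pa.
ΔP = 1.686e+05 Pa = 1.69 bar.

ΔP ≈ 1.69 bar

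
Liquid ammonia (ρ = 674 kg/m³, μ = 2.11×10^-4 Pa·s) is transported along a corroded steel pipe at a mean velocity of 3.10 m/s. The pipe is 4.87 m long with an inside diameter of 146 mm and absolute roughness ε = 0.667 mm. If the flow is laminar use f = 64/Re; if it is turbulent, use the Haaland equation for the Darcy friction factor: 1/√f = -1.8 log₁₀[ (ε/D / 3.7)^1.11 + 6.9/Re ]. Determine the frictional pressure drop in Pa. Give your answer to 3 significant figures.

ΔP ≈ 3210 Pa

Reynolds number Re = ρVD/μ = 674 · 3.1 · 0.146 / 0.000211 = 1.446e+06.
Re > 4000 → turbulent. Relative roughness ε/D = 0.000667/0.146 = 0.00457. Haaland: 1/√f = -1.8 log₁₀[(0.00457/3.7)^1.11 + 6.9/1.446e+06] = -1.8 log₁₀[0.000591 + 4.77e-06] = 5.805, so f = 0.02968.
Darcy-Weisbach: ΔP = f(L/D)(ρV²/2) = 0.02968·(4.87/0.146)·(674·3.1²/2) = 0.02968·33.36·3239 = 3206 Pa.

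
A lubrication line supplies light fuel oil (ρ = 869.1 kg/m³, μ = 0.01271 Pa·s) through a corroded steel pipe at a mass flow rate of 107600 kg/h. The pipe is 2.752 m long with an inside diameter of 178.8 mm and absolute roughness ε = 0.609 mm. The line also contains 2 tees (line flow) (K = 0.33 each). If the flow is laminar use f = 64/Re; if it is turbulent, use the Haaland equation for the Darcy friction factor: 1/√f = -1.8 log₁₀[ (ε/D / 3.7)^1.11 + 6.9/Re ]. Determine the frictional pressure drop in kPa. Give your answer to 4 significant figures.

ΔP ≈ 0.9472 kPa

ṁ = 107600 kg/h = 107600/3600 = 29.89 kg/s.
A = πD²/4 = π(0.1788)²/4 = 0.02511 m²; mean velocity V = ṁ/(ρA) = 29.89/(869.1 · 0.02511) = 1.37 m/s.
Reynolds number Re = ρVD/μ = 869.1 · 1.37 · 0.1788 / 0.0127 = 1.675e+04.
Re > 4000 → turbulent. Relative roughness ε/D = 0.000609/0.1788 = 0.00341. Haaland: 1/√f = -1.8 log₁₀[(0.00341/3.7)^1.11 + 6.9/1.675e+04] = -1.8 log₁₀[0.000427 + 0.000412] = 5.537, so f = 0.03261.
Total minor-loss coefficient ΣK = 2·0.33 = 0.66.
ΔP = [f·L/D + ΣK]·(ρV²/2) = [0.03261·2.752/0.1788 + 0.66]·(869.1·1.37²/2) = [0.5019 + 0.66]·815.2 = 947.2 Pa.
ΔP = 947.2 Pa = 0.9472 kPa.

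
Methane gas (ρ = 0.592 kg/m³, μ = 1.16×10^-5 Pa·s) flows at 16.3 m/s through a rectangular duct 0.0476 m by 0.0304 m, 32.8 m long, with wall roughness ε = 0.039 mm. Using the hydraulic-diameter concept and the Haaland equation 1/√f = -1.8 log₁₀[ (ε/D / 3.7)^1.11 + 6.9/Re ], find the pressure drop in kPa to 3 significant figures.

Hydraulic diameter D_h = 4A/P = 4·(0.0476·0.0304)/(2·(0.0476+0.0304)) = 0.005788/0.156 = 0.0371 m.
Re = ρVD_h/μ = 0.592·16.3·0.0371/1.16e-05 = 3.087e+04.
ε/D_h = 3.9e-05/0.0371 = 0.00105; Haaland gives 1/√f = -1.8 log₁₀[0.000116+0.000224] = 6.245, so f = 0.02564.
ΔP = f(L/D_h)(ρV²/2) = 0.02564·32.8/0.0371·78.64 = 1783 Pa.
ΔP = 1.78 kPa.

ΔP ≈ 1.78 kPa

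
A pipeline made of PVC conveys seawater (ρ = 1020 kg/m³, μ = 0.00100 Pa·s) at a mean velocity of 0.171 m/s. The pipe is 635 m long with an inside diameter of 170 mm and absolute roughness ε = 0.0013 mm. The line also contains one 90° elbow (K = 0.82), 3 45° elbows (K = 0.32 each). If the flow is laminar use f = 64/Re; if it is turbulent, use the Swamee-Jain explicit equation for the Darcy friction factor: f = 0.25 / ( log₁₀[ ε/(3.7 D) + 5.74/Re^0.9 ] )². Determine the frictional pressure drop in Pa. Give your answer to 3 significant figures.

ΔP ≈ 1330 Pa

Reynolds number Re = ρVD/μ = 1020 · 0.171 · 0.17 / 0.001 = 2.965e+04.
Re > 4000 → turbulent. Relative roughness ε/D = 1.3e-06/0.17 = 7.65e-06. Swamee-Jain: f = 0.25/(log₁₀[7.65e-06/3.7 + 5.74/2.965e+04^0.9])² = 0.25/(log₁₀[2.07e-06 + 0.000542])² = 0.25/(-3.264)² = 0.02346.
Total minor-loss coefficient ΣK = 1·0.82 + 3·0.32 = 1.78.
ΔP = [f·L/D + ΣK]·(ρV²/2) = [0.02346·635/0.17 + 1.78]·(1020·0.171²/2) = [87.64 + 1.78]·14.91 = 1333 Pa.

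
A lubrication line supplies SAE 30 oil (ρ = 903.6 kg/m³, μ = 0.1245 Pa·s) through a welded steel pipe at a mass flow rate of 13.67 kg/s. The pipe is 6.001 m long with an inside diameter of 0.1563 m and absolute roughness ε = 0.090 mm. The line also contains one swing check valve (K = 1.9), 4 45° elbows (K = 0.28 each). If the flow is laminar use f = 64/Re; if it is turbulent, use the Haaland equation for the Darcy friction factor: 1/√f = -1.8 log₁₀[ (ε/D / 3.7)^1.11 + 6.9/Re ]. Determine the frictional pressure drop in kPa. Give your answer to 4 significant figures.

A = πD²/4 = π(0.1563)²/4 = 0.01919 m²; mean velocity V = ṁ/(ρA) = 13.67/(903.6 · 0.01919) = 0.7885 m/s.
Reynolds number Re = ρVD/μ = 903.6 · 0.7885 · 0.1563 / 0.124 = 894.4.
Re < 2300 → laminar flow, so f = 64/Re = 64/894.4 = 0.07155 (the turbulent correlation is not needed).
Total minor-loss coefficient ΣK = 1·1.9 + 4·0.28 = 3.02.
ΔP = [f·L/D + ΣK]·(ρV²/2) = [0.07155·6.001/0.1563 + 3.02]·(903.6·0.7885²/2) = [2.747 + 3.02]·280.9 = 1620 Pa.
ΔP = 1620 Pa = 1.620 kPa.

ΔP ≈ 1.620 kPa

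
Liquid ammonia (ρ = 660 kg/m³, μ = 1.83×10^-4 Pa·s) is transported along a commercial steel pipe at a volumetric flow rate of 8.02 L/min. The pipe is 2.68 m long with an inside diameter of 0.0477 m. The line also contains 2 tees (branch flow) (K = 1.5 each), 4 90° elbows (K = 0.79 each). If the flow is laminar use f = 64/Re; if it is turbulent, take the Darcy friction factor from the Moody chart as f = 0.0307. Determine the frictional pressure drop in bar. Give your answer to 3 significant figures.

Q = 8.02 L/min = 8.02/60000 = 0.0001337 m³/s.
Cross-sectional area A = πD²/4 = π(0.0477)²/4 = 0.001787 m²; mean velocity V = Q/A = 0.0001337/0.001787 = 0.0748 m/s.
Reynolds number Re = ρVD/μ = 660 · 0.0748 · 0.0477 / 0.000183 = 1.287e+04.
Re > 4000 → turbulent; use the Moody-chart value f = 0.0307.
Total minor-loss coefficient ΣK = 2·1.5 + 4·0.79 = 6.16.
ΔP = [f·L/D + ΣK]·(ρV²/2) = [0.0307·2.68/0.0477 + 6.16]·(660·0.0748²/2) = [1.725 + 6.16]·1.846 = 14.56 Pa.
ΔP = 14.56 Pa = 1.46×10^-4 bar.

ΔP ≈ 1.46×10^-4 bar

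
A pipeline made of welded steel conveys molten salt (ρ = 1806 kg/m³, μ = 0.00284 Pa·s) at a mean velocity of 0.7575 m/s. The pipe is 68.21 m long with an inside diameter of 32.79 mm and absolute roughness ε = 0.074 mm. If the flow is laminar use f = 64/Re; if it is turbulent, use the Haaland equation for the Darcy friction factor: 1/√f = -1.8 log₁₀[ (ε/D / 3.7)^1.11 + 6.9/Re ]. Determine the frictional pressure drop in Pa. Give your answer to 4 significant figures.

Reynolds number Re = ρVD/μ = 1806 · 0.7575 · 0.03279 / 0.00284 = 1.58e+04.
Re > 4000 → turbulent. Relative roughness ε/D = 7.4e-05/0.03279 = 0.00226. Haaland: 1/√f = -1.8 log₁₀[(0.00226/3.7)^1.11 + 6.9/1.58e+04] = -1.8 log₁₀[0.00027 + 0.000437] = 5.671, so f = 0.03109.
Darcy-Weisbach: ΔP = f(L/D)(ρV²/2) = 0.03109·(68.21/0.03279)·(1806·0.7575²/2) = 0.03109·2080·518.1 = 3.351e+04 Pa.

ΔP ≈ 33510 Pa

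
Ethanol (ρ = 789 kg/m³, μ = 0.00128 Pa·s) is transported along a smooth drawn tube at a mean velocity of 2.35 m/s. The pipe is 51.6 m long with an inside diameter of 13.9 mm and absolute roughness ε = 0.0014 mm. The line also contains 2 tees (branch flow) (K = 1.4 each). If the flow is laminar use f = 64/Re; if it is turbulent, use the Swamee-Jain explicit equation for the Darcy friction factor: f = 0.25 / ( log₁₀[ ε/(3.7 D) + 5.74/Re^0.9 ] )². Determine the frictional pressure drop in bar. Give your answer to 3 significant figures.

ΔP ≈ 2.17 bar

Reynolds number Re = ρVD/μ = 789 · 2.35 · 0.0139 / 0.00128 = 2.013e+04.
Re > 4000 → turbulent. Relative roughness ε/D = 1.4e-06/0.0139 = 0.000101. Swamee-Jain: f = 0.25/(log₁₀[0.000101/3.7 + 5.74/2.013e+04^0.9])² = 0.25/(log₁₀[2.72e-05 + 0.000768])² = 0.25/(-3.1)² = 0.02602.
Total minor-loss coefficient ΣK = 2·1.4 = 2.8.
ΔP = [f·L/D + ΣK]·(ρV²/2) = [0.02602·51.6/0.0139 + 2.8]·(789·2.35²/2) = [96.6 + 2.8]·2179 = 2.166e+05 Pa.
ΔP = 2.166e+05 Pa = 2.17 bar.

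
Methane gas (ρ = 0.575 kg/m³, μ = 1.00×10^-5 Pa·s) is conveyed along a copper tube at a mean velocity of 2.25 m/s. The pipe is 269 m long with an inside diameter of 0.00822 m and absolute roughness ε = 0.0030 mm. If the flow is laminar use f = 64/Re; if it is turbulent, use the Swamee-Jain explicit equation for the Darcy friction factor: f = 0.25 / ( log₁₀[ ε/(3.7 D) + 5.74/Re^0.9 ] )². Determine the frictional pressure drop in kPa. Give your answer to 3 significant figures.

ΔP ≈ 2.87 kPa

Reynolds number Re = ρVD/μ = 0.575 · 2.25 · 0.00822 / 1e-05 = 1063.
Re < 2300 → laminar flow, so f = 64/Re = 64/1063 = 0.06018 (the turbulent correlation is not needed).
Darcy-Weisbach: ΔP = f(L/D)(ρV²/2) = 0.06018·(269/0.00822)·(0.575·2.25²/2) = 0.06018·3.273e+04·1.455 = 2866 Pa.
ΔP = 2866 Pa = 2.87 kPa.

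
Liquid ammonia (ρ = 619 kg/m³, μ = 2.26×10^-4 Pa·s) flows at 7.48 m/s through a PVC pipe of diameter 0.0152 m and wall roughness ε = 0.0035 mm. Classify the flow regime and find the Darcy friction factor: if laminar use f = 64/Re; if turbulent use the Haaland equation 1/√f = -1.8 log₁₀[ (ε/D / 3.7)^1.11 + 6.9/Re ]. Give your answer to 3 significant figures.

f ≈ 0.0162

Re = ρVD/μ = 619·7.48·0.0152/0.000226 = 3.114e+05.
Re > 4000 → turbulent. ε/D = 3.5e-06/0.0152 = 0.00023; Haaland: 1/√f = -1.8 log₁₀[2.14e-05 + 2.22e-05] = 7.849, so f = 0.01623.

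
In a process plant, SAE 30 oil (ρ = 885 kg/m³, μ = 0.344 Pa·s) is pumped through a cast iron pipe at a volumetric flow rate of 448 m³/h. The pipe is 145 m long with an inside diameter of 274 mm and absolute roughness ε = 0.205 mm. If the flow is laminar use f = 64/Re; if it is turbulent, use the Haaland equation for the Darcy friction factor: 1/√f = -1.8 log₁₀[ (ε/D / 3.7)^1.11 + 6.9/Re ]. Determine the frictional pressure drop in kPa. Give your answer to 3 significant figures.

ΔP ≈ 44.9 kPa

Q = 448 m³/h = 448/3600 = 0.1244 m³/s.
Cross-sectional area A = πD²/4 = π(0.274)²/4 = 0.05896 m²; mean velocity V = Q/A = 0.1244/0.05896 = 2.11 m/s.
Reynolds number Re = ρVD/μ = 885 · 2.11 · 0.274 / 0.344 = 1488.
Re < 2300 → laminar flow, so f = 64/Re = 64/1488 = 0.04302 (the turbulent correlation is not needed).
Darcy-Weisbach: ΔP = f(L/D)(ρV²/2) = 0.04302·(145/0.274)·(885·2.11²/2) = 0.04302·529.2·1971 = 4.487e+04 Pa.
ΔP = 4.487e+04 Pa = 44.9 kPa.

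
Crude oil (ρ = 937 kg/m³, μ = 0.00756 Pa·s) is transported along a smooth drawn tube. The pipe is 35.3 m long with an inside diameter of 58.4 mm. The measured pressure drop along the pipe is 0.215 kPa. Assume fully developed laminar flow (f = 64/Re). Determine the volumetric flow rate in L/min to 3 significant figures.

Q ≈ 13.8 L/min

For laminar flow, f = 64/Re with Re = ρVD/μ, so Darcy-Weisbach reduces to ΔP = 32μLV/D². Solving for V: V = ΔP·D²/(32μL) = 215·(0.0584)²/(32·0.00756·35.3) = 0.08587 m/s.
Check: Re = ρVD/μ = 937·0.08587·0.0584/0.00756 = 621.5 < 2300, so the laminar assumption holds.
Q = V·A = 0.08587·(π/4·0.0584²) = 0.00023 m³/s = 13.8 L/min.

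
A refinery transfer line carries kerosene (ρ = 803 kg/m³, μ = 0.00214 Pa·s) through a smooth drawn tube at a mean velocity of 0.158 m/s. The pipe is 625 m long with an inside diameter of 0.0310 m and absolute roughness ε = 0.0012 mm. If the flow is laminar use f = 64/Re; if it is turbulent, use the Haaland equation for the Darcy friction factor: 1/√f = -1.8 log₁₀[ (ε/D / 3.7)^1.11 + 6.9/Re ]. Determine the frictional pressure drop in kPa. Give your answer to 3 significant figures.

ΔP ≈ 7.04 kPa

Reynolds number Re = ρVD/μ = 803 · 0.158 · 0.031 / 0.00214 = 1838.
Re < 2300 → laminar flow, so f = 64/Re = 64/1838 = 0.03482 (the turbulent correlation is not needed).
Darcy-Weisbach: ΔP = f(L/D)(ρV²/2) = 0.03482·(625/0.031)·(803·0.158²/2) = 0.03482·2.016e+04·10.02 = 7037 Pa.
ΔP = 7037 Pa = 7.04 kPa.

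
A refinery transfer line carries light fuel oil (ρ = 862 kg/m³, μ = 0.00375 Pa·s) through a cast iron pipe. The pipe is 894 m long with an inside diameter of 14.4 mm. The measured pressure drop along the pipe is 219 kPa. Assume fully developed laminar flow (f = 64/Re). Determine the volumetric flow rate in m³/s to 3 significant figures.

For laminar flow, f = 64/Re with Re = ρVD/μ, so Darcy-Weisbach reduces to ΔP = 32μLV/D². Solving for V: V = ΔP·D²/(32μL) = 2.19e+05·(0.0144)²/(32·0.00375·894) = 0.4233 m/s.
Check: Re = ρVD/μ = 862·0.4233·0.0144/0.00375 = 1401 < 2300, so the laminar assumption holds.
Q = V·A = 0.4233·(π/4·0.0144²) = 6.894e-05 m³/s = 6.89×10^-5 m³/s.

Q ≈ 6.89×10^-5 m³/s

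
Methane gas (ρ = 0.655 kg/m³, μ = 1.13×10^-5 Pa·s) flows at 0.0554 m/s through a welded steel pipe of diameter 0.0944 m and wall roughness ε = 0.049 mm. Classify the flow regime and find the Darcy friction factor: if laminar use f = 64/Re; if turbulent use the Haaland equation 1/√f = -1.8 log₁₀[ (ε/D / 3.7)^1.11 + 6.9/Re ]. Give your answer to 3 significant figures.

Re = ρVD/μ = 0.655·0.0554·0.0944/1.13e-05 = 303.1.
Re < 2300 → laminar, so f = 64/Re = 0.2111 (roughness is irrelevant in laminar flow).

f ≈ 0.211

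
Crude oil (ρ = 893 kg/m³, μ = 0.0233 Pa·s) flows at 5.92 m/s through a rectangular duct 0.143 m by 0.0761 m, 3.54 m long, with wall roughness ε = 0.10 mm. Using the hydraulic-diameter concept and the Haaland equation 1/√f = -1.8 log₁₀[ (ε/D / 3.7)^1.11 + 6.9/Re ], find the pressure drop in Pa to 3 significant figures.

Hydraulic diameter D_h = 4A/P = 4·(0.143·0.0761)/(2·(0.143+0.0761)) = 0.04353/0.4382 = 0.09934 m.
Re = ρVD_h/μ = 893·5.92·0.09934/0.0233 = 2.254e+04.
ε/D_h = 0.0001/0.09934 = 0.00101; Haaland gives 1/√f = -1.8 log₁₀[0.00011+0.000306] = 6.085, so f = 0.02701.
ΔP = f(L/D_h)(ρV²/2) = 0.02701·3.54/0.09934·1.565e+04 = 1.506e+04 Pa.

ΔP ≈ 15100 Pa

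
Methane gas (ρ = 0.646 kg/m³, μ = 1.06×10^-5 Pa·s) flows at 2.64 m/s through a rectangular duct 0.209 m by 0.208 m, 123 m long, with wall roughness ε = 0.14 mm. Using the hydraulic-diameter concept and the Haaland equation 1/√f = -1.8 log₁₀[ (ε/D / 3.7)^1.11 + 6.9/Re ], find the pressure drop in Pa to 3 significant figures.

ΔP ≈ 32.4 Pa

Hydraulic diameter D_h = 4A/P = 4·(0.209·0.208)/(2·(0.209+0.208)) = 0.1739/0.834 = 0.2085 m.
Re = ρVD_h/μ = 0.646·2.64·0.2085/1.06e-05 = 3.355e+04.
ε/D_h = 0.00014/0.2085 = 0.000671; Haaland gives 1/√f = -1.8 log₁₀[7.04e-05+0.000206] = 6.406, so f = 0.02437.
ΔP = f(L/D_h)(ρV²/2) = 0.02437·123/0.2085·2.251 = 32.36 Pa.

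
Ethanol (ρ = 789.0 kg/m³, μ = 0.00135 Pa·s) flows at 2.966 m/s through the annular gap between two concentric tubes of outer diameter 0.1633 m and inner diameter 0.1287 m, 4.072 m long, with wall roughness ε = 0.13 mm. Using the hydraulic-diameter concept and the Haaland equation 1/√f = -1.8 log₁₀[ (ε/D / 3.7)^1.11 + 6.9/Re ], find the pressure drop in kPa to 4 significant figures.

Hydraulic diameter D_h = 4A/P = D_o - D_i = 0.1633 - 0.1287 = 0.0346 m.
Re = ρVD_h/μ = 789·2.966·0.0346/0.00135 = 5.998e+04.
ε/D_h = 0.00013/0.0346 = 0.00376; Haaland gives 1/√f = -1.8 log₁₀[0.000476+0.000115] = 5.811, so f = 0.02961.
ΔP = f(L/D_h)(ρV²/2) = 0.02961·4.072/0.0346·3470 = 1.209e+04 Pa.
ΔP = 12.09 kPa.

ΔP ≈ 12.09 kPa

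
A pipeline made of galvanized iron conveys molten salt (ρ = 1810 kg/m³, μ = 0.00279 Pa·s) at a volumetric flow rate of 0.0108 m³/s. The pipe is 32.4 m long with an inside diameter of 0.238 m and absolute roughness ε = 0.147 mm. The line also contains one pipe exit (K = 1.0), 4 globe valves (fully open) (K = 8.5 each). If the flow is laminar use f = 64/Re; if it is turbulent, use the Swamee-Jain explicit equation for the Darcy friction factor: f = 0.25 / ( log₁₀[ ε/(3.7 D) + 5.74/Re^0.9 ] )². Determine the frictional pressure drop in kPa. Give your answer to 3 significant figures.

Cross-sectional area A = πD²/4 = π(0.238)²/4 = 0.04449 m²; mean velocity V = Q/A = 0.0108/0.04449 = 0.2428 m/s.
Reynolds number Re = ρVD/μ = 1810 · 0.2428 · 0.238 / 0.00279 = 3.748e+04.
Re > 4000 → turbulent. Relative roughness ε/D = 0.000147/0.238 = 0.000618. Swamee-Jain: f = 0.25/(log₁₀[0.000618/3.7 + 5.74/3.748e+04^0.9])² = 0.25/(log₁₀[0.000167 + 0.000439])² = 0.25/(-3.218)² = 0.02415.
Total minor-loss coefficient ΣK = 1·1 + 4·8.5 = 35.
ΔP = [f·L/D + ΣK]·(ρV²/2) = [0.02415·32.4/0.238 + 35]·(1810·0.2428²/2) = [3.287 + 35]·53.33 = 2042 Pa.
ΔP = 2042 Pa = 2.04 kPa.

ΔP ≈ 2.04 kPa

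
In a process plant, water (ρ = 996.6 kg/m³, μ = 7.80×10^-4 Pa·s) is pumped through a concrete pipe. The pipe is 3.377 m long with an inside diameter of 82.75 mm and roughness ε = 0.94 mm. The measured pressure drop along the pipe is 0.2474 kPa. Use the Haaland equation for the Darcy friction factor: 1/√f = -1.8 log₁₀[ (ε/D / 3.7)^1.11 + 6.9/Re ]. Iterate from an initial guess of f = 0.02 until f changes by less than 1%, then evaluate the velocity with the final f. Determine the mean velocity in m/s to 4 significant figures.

Rearranging Darcy-Weisbach: V = √(2·ΔP·D/(f·L·ρ)). With ε/D = 0.00094/0.08275 = 0.0114, iterate starting from f = 0.02:
  f = 0.02 → V = √(2·247.4·0.08275/(0.02·3.377·996.6)) = 0.7799 m/s; Re = ρVD/μ = 8.246e+04; f → 0.0403
  f = 0.0403 → V = 0.5494 m/s; Re = 5.809e+04; f → 0.04056
Converged (Δf/f < 1%). With the final f = 0.04056: V = √(2·247.4·0.08275/(0.04056·3.377·996.6)) = 0.5477 m/s.

V ≈ 0.5477 m/s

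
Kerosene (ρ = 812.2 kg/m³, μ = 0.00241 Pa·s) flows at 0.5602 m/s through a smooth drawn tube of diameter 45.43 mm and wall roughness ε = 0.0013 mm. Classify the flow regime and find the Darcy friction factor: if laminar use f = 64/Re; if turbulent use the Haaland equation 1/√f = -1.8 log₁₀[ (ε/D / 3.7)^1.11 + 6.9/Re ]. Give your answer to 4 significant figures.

Re = ρVD/μ = 812.2·0.5602·0.04543/0.00241 = 8577.
Re > 4000 → turbulent. ε/D = 1.3e-06/0.04543 = 2.86e-05; Haaland: 1/√f = -1.8 log₁₀[2.12e-06 + 0.000804] = 5.568, so f = 0.03226.

f ≈ 0.03226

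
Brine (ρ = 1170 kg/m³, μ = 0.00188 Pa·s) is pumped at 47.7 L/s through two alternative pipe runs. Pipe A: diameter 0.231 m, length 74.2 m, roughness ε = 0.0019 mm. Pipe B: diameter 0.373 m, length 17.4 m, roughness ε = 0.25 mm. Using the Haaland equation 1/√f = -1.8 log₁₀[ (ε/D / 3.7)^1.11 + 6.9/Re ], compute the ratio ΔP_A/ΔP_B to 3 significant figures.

Pipe A: V = Q/A = 0.0477/0.04191 = 1.138 m/s; Re = 1.636e+05; ε/D = 8.23e-06; Haaland → f = 0.01617; ΔP_A = f(L/D)(ρV²/2) = 3935 Pa.
Pipe B: V = Q/A = 0.0477/0.1093 = 0.4365 m/s; Re = 1.013e+05; ε/D = 0.00067; Haaland → f = 0.02072; ΔP_B = f(L/D)(ρV²/2) = 107.8 Pa.
ΔP_A/ΔP_B = 3935/107.8 = 36.5.

ΔP_A/ΔP_B ≈ 36.5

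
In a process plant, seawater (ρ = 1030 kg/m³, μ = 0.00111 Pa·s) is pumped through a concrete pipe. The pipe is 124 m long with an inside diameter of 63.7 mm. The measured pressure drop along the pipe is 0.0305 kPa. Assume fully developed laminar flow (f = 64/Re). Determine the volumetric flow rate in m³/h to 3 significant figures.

Q ≈ 0.322 m³/h

For laminar flow, f = 64/Re with Re = ρVD/μ, so Darcy-Weisbach reduces to ΔP = 32μLV/D². Solving for V: V = ΔP·D²/(32μL) = 30.5·(0.0637)²/(32·0.00111·124) = 0.0281 m/s.
Check: Re = ρVD/μ = 1030·0.0281·0.0637/0.00111 = 1661 < 2300, so the laminar assumption holds.
Q = V·A = 0.0281·(π/4·0.0637²) = 8.955e-05 m³/s = 0.322 m³/h.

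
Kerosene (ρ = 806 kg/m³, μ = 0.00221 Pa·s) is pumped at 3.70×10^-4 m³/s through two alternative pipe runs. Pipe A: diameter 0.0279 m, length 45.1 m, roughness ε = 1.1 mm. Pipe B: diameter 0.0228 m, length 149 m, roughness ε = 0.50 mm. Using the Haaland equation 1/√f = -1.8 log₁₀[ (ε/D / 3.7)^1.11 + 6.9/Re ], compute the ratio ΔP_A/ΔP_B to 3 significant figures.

ΔP_A/ΔP_B ≈ 0.138

Pipe A: V = Q/A = 0.00037/0.0006114 = 0.6052 m/s; Re = 6158; ε/D = 0.0394; Haaland → f = 0.06867; ΔP_A = f(L/D)(ρV²/2) = 1.639e+04 Pa.
Pipe B: V = Q/A = 0.00037/0.0004083 = 0.9062 m/s; Re = 7536; ε/D = 0.0219; Haaland → f = 0.05505; ΔP_B = f(L/D)(ρV²/2) = 1.191e+05 Pa.
ΔP_A/ΔP_B = 1.639e+04/1.191e+05 = 0.138.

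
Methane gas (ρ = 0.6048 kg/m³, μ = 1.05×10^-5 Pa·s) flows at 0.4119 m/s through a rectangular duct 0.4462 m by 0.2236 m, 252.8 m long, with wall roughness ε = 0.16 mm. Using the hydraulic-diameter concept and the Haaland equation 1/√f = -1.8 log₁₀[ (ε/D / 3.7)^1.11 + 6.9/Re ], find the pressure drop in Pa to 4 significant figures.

ΔP ≈ 1.506 Pa

Hydraulic diameter D_h = 4A/P = 4·(0.4462·0.2236)/(2·(0.4462+0.2236)) = 0.3991/1.34 = 0.2979 m.
Re = ρVD_h/μ = 0.6048·0.4119·0.2979/1.05e-05 = 7068.
ε/D_h = 0.00016/0.2979 = 0.000537; Haaland gives 1/√f = -1.8 log₁₀[5.49e-05+0.000976] = 5.376, so f = 0.0346.
ΔP = f(L/D_h)(ρV²/2) = 0.0346·252.8/0.2979·0.05131 = 1.506 Pa.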